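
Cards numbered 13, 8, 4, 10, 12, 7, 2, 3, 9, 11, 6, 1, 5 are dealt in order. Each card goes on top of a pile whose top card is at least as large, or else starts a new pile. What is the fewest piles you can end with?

4

The minimum number of non-increasing subsequences covering a sequence equals the length of its longest strictly increasing subsequence.
LIS length is 4 (e.g. 4, 7, 9, 11), so 4 piles are needed.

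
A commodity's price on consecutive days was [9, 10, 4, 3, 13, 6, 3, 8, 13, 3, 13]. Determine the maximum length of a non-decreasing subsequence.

5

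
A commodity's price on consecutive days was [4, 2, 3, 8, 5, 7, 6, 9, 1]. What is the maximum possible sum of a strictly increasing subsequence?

26

Let S[i] be the best sum of a strictly increasing subsequence ending at i:
i:      1  2  3  4  5  6  7  8  9
a[i]:   4  2  3  8  5  7  6  9  1
S:      4  2  5 13 10 17 16 26  1
Maximum is 26 (e.g. 2 + 3 + 5 + 7 + 9).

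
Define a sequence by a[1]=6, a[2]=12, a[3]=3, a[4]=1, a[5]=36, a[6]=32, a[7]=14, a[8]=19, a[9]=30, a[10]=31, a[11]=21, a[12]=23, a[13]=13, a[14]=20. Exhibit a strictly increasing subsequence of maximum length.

Patience tails give the LIS length; then backtrack through the dp parents:
6 → extends → [6]
12 → extends → [6, 12]
3 → replaces 6 → [3, 12]
1 → replaces 3 → [1, 12]
36 → extends → [1, 12, 36]
32 → replaces 36 → [1, 12, 32]
14 → replaces 32 → [1, 12, 14]
19 → extends → [1, 12, 14, 19]
30 → extends → [1, 12, 14, 19, 30]
31 → extends → [1, 12, 14, 19, 30, 31]
21 → replaces 30 → [1, 12, 14, 19, 21, 31]
23 → replaces 31 → [1, 12, 14, 19, 21, 23]
13 → replaces 14 → [1, 12, 13, 19, 21, 23]
20 → replaces 21 → [1, 12, 13, 19, 20, 23]
Length 6; one witness is 6, 12, 14, 19, 30, 31.

6, 12, 14, 19, 30, 31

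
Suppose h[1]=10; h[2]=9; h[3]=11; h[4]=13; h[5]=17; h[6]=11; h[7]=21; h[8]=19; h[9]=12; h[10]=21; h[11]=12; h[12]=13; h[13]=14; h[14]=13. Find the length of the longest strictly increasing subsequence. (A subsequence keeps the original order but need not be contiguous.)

6

Track the smallest tail for each achievable length (strict):
10 → extends → [10]
9 → replaces 10 → [9]
11 → extends → [9, 11]
13 → extends → [9, 11, 13]
17 → extends → [9, 11, 13, 17]
11 → already a tail → [9, 11, 13, 17]
21 → extends → [9, 11, 13, 17, 21]
19 → replaces 21 → [9, 11, 13, 17, 19]
12 → replaces 13 → [9, 11, 12, 17, 19]
21 → extends → [9, 11, 12, 17, 19, 21]
12 → already a tail → [9, 11, 12, 17, 19, 21]
13 → replaces 17 → [9, 11, 12, 13, 19, 21]
14 → replaces 19 → [9, 11, 12, 13, 14, 21]
13 → already a tail → [9, 11, 12, 13, 14, 21]
Six tails, so the longest strictly increasing subsequence has length 6 (e.g. 10, 11, 13, 17, 19, 21).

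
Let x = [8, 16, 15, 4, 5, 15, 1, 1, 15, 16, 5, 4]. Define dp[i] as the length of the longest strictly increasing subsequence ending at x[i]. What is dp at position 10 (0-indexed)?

2

dp[i] = 1 + max{dp[j] : j<i, x[j]<x[i]} (or 1 if no such j):
i:      0  1  2  3  4  5  6  7  8  9 10 11
x[i]:   8 16 15  4  5 15  1  1 15 16  5  4
dp:     1  2  2  1  2  3  1  1  3  4  2  2
At index 10 the value is 2.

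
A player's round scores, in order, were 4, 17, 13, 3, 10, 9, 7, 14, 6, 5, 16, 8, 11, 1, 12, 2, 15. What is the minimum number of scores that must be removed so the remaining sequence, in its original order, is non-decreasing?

Fewest deletions = n − (longest non-decreasing subsequence).
i:      1  2  3  4  5  6  7  8  9 10 11 12 13 14 15 16 17
a[i]:   4 17 13  3 10  9  7 14  6  5 16  8 11  1 12  2 15
dp:     1  2  2  1  2  2  2  3  2  2  4  3  4  1  5  2  6
max dp = 6, so deletions = 17 − 6 = 11.

11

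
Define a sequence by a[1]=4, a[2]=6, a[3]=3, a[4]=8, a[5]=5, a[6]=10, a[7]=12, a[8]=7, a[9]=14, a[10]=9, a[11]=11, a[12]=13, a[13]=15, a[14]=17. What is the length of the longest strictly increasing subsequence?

Let dp[i] be the length of the longest such subsequence ending at index i:
i:      1  2  3  4  5  6  7  8  9 10 11 12 13 14
a[i]:   4  6  3  8  5 10 12  7 14  9 11 13 15 17
dp:     1  2  1  3  2  4  5  3  6  4  5  6  7  8
Maximum dp value is 8.

8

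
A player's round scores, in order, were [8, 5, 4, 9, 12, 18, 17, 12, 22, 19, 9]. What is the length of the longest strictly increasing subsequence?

5

Let dp[i] be the length of the longest such subsequence ending at index i:
i:      1  2  3  4  5  6  7  8  9 10 11
a[i]:   8  5  4  9 12 18 17 12 22 19  9
dp:     1  1  1  2  3  4  4  3  5  5  2
Maximum dp value is 5.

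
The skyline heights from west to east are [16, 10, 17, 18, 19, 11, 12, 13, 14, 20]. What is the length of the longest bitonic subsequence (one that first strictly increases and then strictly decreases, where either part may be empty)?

6

inc[i] = longest strictly increasing subsequence ending at i; dec[i] = longest strictly decreasing subsequence starting at i:
i:      1  2  3  4  5  6  7  8  9 10
a[i]:  16 10 17 18 19 11 12 13 14 20
inc:    1  1  2  3  4  2  3  4  5  6
dec:    2  1  2  2  2  1  1  1  1  1
Best peak at i=10 (value 20): inc=6, dec=1, length 6+1−1 = 6.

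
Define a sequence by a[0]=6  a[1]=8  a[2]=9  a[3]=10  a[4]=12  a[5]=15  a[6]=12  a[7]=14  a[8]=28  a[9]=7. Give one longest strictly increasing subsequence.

Patience tails give the LIS length; then backtrack through the dp parents:
6 → extends → [6]
8 → extends → [6, 8]
9 → extends → [6, 8, 9]
10 → extends → [6, 8, 9, 10]
12 → extends → [6, 8, 9, 10, 12]
15 → extends → [6, 8, 9, 10, 12, 15]
12 → already a tail → [6, 8, 9, 10, 12, 15]
14 → replaces 15 → [6, 8, 9, 10, 12, 14]
28 → extends → [6, 8, 9, 10, 12, 14, 28]
7 → replaces 8 → [6, 7, 9, 10, 12, 14, 28]
Length 7; one witness is 6, 8, 9, 10, 12, 15, 28.

6, 8, 9, 10, 12, 15, 28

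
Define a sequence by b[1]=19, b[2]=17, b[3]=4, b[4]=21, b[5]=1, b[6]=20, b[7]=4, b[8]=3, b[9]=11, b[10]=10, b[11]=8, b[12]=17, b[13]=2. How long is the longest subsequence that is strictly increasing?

Track the smallest tail for each achievable length (strict):
19 → extends → [19]
17 → replaces 19 → [17]
4 → replaces 17 → [4]
21 → extends → [4, 21]
1 → replaces 4 → [1, 21]
20 → replaces 21 → [1, 20]
4 → replaces 20 → [1, 4]
3 → replaces 4 → [1, 3]
11 → extends → [1, 3, 11]
10 → replaces 11 → [1, 3, 10]
8 → replaces 10 → [1, 3, 8]
17 → extends → [1, 3, 8, 17]
2 → replaces 3 → [1, 2, 8, 17]
Four tails, so the longest strictly increasing subsequence has length 4 (e.g. 1, 4, 11, 17).

4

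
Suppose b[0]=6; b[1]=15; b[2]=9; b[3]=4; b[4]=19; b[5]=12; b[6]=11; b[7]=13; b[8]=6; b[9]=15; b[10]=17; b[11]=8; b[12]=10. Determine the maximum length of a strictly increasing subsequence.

6

Let dp[i] be the length of the longest such subsequence ending at index i:
i:      0  1  2  3  4  5  6  7  8  9 10 11 12
b[i]:   6 15  9  4 19 12 11 13  6 15 17  8 10
dp:     1  2  2  1  3  3  3  4  2  5  6  3  4
Maximum dp value is 6.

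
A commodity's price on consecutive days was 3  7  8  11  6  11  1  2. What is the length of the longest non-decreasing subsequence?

Let dp[i] be the length of the longest such subsequence ending at index i:
i:      1  2  3  4  5  6  7  8
a[i]:   3  7  8 11  6 11  1  2
dp:     1  2  3  4  2  5  1  2
Maximum dp value is 5.

5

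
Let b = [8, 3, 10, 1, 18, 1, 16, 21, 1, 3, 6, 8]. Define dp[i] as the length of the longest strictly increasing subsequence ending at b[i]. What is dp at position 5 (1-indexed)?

3

dp[i] = 1 + max{dp[j] : j<i, b[j]<b[i]} (or 1 if no such j):
i:      1  2  3  4  5  6  7  8  9 10 11 12
b[i]:   8  3 10  1 18  1 16 21  1  3  6  8
dp:     1  1  2  1  3  1  3  4  1  2  3  4
At index 5 the value is 3.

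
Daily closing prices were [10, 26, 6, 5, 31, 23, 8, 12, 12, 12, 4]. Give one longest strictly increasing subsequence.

Patience tails give the LIS length; then backtrack through the dp parents:
10 → extends → [10]
26 → extends → [10, 26]
6 → replaces 10 → [6, 26]
5 → replaces 6 → [5, 26]
31 → extends → [5, 26, 31]
23 → replaces 26 → [5, 23, 31]
8 → replaces 23 → [5, 8, 31]
12 → replaces 31 → [5, 8, 12]
12 → already a tail → [5, 8, 12]
12 → already a tail → [5, 8, 12]
4 → replaces 5 → [4, 8, 12]
Length 3; one witness is 10, 26, 31.

10, 26, 31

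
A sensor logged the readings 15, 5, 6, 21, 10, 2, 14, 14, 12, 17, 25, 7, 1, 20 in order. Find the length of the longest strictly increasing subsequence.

6

Track the smallest tail for each achievable length (strict):
15 → extends → [15]
5 → replaces 15 → [5]
6 → extends → [5, 6]
21 → extends → [5, 6, 21]
10 → replaces 21 → [5, 6, 10]
2 → replaces 5 → [2, 6, 10]
14 → extends → [2, 6, 10, 14]
14 → already a tail → [2, 6, 10, 14]
12 → replaces 14 → [2, 6, 10, 12]
17 → extends → [2, 6, 10, 12, 17]
25 → extends → [2, 6, 10, 12, 17, 25]
7 → replaces 10 → [2, 6, 7, 12, 17, 25]
1 → replaces 2 → [1, 6, 7, 12, 17, 25]
20 → replaces 25 → [1, 6, 7, 12, 17, 20]
Six tails, so the longest strictly increasing subsequence has length 6 (e.g. 5, 6, 10, 14, 17, 25).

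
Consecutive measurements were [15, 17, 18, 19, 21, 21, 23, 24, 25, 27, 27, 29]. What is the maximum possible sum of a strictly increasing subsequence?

Let S[i] be the best sum of a strictly increasing subsequence ending at i:
i:       1   2   3   4   5   6   7   8   9  10  11  12
a[i]:   15  17  18  19  21  21  23  24  25  27  27  29
S:      15  32  50  69  90  90 113 137 162 189 189 218
Maximum is 218 (e.g. 15 + 17 + 18 + 19 + 21 + 23 + 24 + 25 + 27 + 29).

218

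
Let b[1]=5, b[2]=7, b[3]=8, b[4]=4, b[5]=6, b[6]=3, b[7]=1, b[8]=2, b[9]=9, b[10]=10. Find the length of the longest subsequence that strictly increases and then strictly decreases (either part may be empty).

inc[i] = longest strictly increasing subsequence ending at i; dec[i] = longest strictly decreasing subsequence starting at i:
i:      1  2  3  4  5  6  7  8  9 10
b[i]:   5  7  8  4  6  3  1  2  9 10
inc:    1  2  3  1  2  1  1  2  4  5
dec:    4  4  4  3  3  2  1  1  1  1
Best peak at i=3 (value 8): inc=3, dec=4, length 3+4−1 = 6.

6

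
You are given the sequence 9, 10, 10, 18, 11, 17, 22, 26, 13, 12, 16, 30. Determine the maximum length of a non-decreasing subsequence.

8

Track the smallest tail for each achievable length (allowing ties):
9 → extends → [9]
10 → extends → [9, 10]
10 → extends → [9, 10, 10]
18 → extends → [9, 10, 10, 18]
11 → replaces 18 → [9, 10, 10, 11]
17 → extends → [9, 10, 10, 11, 17]
22 → extends → [9, 10, 10, 11, 17, 22]
26 → extends → [9, 10, 10, 11, 17, 22, 26]
13 → replaces 17 → [9, 10, 10, 11, 13, 22, 26]
12 → replaces 13 → [9, 10, 10, 11, 12, 22, 26]
16 → replaces 22 → [9, 10, 10, 11, 12, 16, 26]
30 → extends → [9, 10, 10, 11, 12, 16, 26, 30]
Eight tails, so the longest non-decreasing subsequence has length 8 (e.g. 9, 10, 10, 11, 17, 22, 26, 30).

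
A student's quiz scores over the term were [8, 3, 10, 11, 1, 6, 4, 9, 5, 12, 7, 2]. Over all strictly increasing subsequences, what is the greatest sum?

41

Let S[i] be the best sum of a strictly increasing subsequence ending at i:
i:      1  2  3  4  5  6  7  8  9 10 11 12
a[i]:   8  3 10 11  1  6  4  9  5 12  7  2
S:      8  3 18 29  1  9  7 18 12 41 19  3
Maximum is 41 (e.g. 8 + 10 + 11 + 12).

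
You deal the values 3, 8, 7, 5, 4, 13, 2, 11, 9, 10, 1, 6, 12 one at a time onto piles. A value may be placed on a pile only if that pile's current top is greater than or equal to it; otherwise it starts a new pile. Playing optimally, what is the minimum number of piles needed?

5

The minimum number of non-increasing subsequences covering a sequence equals the length of its longest strictly increasing subsequence.
LIS length is 5 (e.g. 3, 8, 9, 10, 12), so 5 piles are needed.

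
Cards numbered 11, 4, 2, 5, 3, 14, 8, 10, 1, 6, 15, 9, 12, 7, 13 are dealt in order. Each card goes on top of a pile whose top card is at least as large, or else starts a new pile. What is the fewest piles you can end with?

6

Place each on the leftmost legal pile:
11 → new pile 1 (tops now [11])
4 → pile 1 (tops now [4])
2 → pile 1 (tops now [2])
5 → new pile 2 (tops now [2, 5])
3 → pile 2 (tops now [2, 3])
14 → new pile 3 (tops now [2, 3, 14])
8 → pile 3 (tops now [2, 3, 8])
10 → new pile 4 (tops now [2, 3, 8, 10])
1 → pile 1 (tops now [1, 3, 8, 10])
6 → pile 3 (tops now [1, 3, 6, 10])
15 → new pile 5 (tops now [1, 3, 6, 10, 15])
9 → pile 4 (tops now [1, 3, 6, 9, 15])
12 → pile 5 (tops now [1, 3, 6, 9, 12])
7 → pile 4 (tops now [1, 3, 6, 7, 12])
13 → new pile 6 (tops now [1, 3, 6, 7, 12, 13])
Six piles.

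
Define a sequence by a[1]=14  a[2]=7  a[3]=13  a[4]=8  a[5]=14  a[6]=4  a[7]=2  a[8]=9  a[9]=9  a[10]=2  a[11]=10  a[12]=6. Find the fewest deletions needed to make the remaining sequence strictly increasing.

8

Fewest deletions = n − (longest strictly increasing subsequence).
Patience tails:
14 → extends → [14]
7 → replaces 14 → [7]
13 → extends → [7, 13]
8 → replaces 13 → [7, 8]
14 → extends → [7, 8, 14]
4 → replaces 7 → [4, 8, 14]
2 → replaces 4 → [2, 8, 14]
9 → replaces 14 → [2, 8, 9]
9 → already a tail → [2, 8, 9]
2 → already a tail → [2, 8, 9]
10 → extends → [2, 8, 9, 10]
6 → replaces 8 → [2, 6, 9, 10]
Longest strictly increasing subsequence has length 4, so deletions = 12 − 4 = 8.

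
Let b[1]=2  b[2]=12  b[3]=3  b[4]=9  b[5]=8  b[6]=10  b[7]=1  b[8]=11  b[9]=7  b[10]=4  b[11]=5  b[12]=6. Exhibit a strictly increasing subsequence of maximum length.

Patience tails give the LIS length; then backtrack through the dp parents:
2 → extends → [2]
12 → extends → [2, 12]
3 → replaces 12 → [2, 3]
9 → extends → [2, 3, 9]
8 → replaces 9 → [2, 3, 8]
10 → extends → [2, 3, 8, 10]
1 → replaces 2 → [1, 3, 8, 10]
11 → extends → [1, 3, 8, 10, 11]
7 → replaces 8 → [1, 3, 7, 10, 11]
4 → replaces 7 → [1, 3, 4, 10, 11]
5 → replaces 10 → [1, 3, 4, 5, 11]
6 → replaces 11 → [1, 3, 4, 5, 6]
Length 5; one witness is 2, 3, 9, 10, 11.

2, 3, 9, 10, 11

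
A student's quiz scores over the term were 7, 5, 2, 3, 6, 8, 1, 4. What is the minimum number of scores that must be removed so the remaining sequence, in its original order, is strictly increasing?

Fewest deletions = n − (longest strictly increasing subsequence).
Patience tails:
7 → extends → [7]
5 → replaces 7 → [5]
2 → replaces 5 → [2]
3 → extends → [2, 3]
6 → extends → [2, 3, 6]
8 → extends → [2, 3, 6, 8]
1 → replaces 2 → [1, 3, 6, 8]
4 → replaces 6 → [1, 3, 4, 8]
Longest strictly increasing subsequence has length 4, so deletions = 8 − 4 = 4.

4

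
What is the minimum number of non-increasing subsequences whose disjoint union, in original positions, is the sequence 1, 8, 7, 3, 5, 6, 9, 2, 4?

5

The minimum number of non-increasing subsequences covering a sequence equals the length of its longest strictly increasing subsequence.
LIS length is 5 (e.g. 1, 3, 5, 6, 9), so 5 piles are needed.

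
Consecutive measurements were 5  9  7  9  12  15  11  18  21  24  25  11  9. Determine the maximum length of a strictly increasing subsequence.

Track the smallest tail for each achievable length (strict):
5 → extends → [5]
9 → extends → [5, 9]
7 → replaces 9 → [5, 7]
9 → extends → [5, 7, 9]
12 → extends → [5, 7, 9, 12]
15 → extends → [5, 7, 9, 12, 15]
11 → replaces 12 → [5, 7, 9, 11, 15]
18 → extends → [5, 7, 9, 11, 15, 18]
21 → extends → [5, 7, 9, 11, 15, 18, 21]
24 → extends → [5, 7, 9, 11, 15, 18, 21, 24]
25 → extends → [5, 7, 9, 11, 15, 18, 21, 24, 25]
11 → already a tail → [5, 7, 9, 11, 15, 18, 21, 24, 25]
9 → already a tail → [5, 7, 9, 11, 15, 18, 21, 24, 25]
Nine tails, so the longest strictly increasing subsequence has length 9 (e.g. 5, 7, 9, 12, 15, 18, 21, 24, 25).

9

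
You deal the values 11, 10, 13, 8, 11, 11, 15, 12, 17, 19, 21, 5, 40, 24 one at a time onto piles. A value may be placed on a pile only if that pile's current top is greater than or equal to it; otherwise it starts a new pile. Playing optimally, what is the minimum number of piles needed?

Place each on the leftmost legal pile:
11 → new pile 1 (tops now [11])
10 → pile 1 (tops now [10])
13 → new pile 2 (tops now [10, 13])
8 → pile 1 (tops now [8, 13])
11 → pile 2 (tops now [8, 11])
11 → pile 2 (tops now [8, 11])
15 → new pile 3 (tops now [8, 11, 15])
12 → pile 3 (tops now [8, 11, 12])
17 → new pile 4 (tops now [8, 11, 12, 17])
19 → new pile 5 (tops now [8, 11, 12, 17, 19])
21 → new pile 6 (tops now [8, 11, 12, 17, 19, 21])
5 → pile 1 (tops now [5, 11, 12, 17, 19, 21])
40 → new pile 7 (tops now [5, 11, 12, 17, 19, 21, 40])
24 → pile 7 (tops now [5, 11, 12, 17, 19, 21, 24])
Seven piles.

7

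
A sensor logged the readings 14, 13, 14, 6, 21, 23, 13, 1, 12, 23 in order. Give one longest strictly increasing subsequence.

13, 14, 21, 23

Patience tails give the LIS length; then backtrack through the dp parents:
14 → extends → [14]
13 → replaces 14 → [13]
14 → extends → [13, 14]
6 → replaces 13 → [6, 14]
21 → extends → [6, 14, 21]
23 → extends → [6, 14, 21, 23]
13 → replaces 14 → [6, 13, 21, 23]
1 → replaces 6 → [1, 13, 21, 23]
12 → replaces 13 → [1, 12, 21, 23]
23 → already a tail → [1, 12, 21, 23]
Length 4; one witness is 13, 14, 21, 23.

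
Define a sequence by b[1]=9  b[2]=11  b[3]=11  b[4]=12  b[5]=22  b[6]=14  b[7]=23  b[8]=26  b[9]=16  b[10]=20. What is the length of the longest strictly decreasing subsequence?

2

Negate each value so 'decreasing' becomes 'increasing', then run patience tails on the negated sequence:
-9 → extends → [-9]
-11 → replaces -9 → [-11]
-11 → already a tail → [-11]
-12 → replaces -11 → [-12]
-22 → replaces -12 → [-22]
-14 → extends → [-22, -14]
-23 → replaces -22 → [-23, -14]
-26 → replaces -23 → [-26, -14]
-16 → replaces -14 → [-26, -16]
-20 → replaces -16 → [-26, -20]
Two tails, so the longest strictly decreasing subsequence of the original has length 2.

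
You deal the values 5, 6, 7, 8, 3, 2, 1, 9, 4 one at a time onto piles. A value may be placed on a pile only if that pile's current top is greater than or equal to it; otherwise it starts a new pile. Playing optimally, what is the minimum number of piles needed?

5

Place each on the leftmost legal pile:
5 → new pile 1 (tops now [5])
6 → new pile 2 (tops now [5, 6])
7 → new pile 3 (tops now [5, 6, 7])
8 → new pile 4 (tops now [5, 6, 7, 8])
3 → pile 1 (tops now [3, 6, 7, 8])
2 → pile 1 (tops now [2, 6, 7, 8])
1 → pile 1 (tops now [1, 6, 7, 8])
9 → new pile 5 (tops now [1, 6, 7, 8, 9])
4 → pile 2 (tops now [1, 4, 7, 8, 9])
Five piles.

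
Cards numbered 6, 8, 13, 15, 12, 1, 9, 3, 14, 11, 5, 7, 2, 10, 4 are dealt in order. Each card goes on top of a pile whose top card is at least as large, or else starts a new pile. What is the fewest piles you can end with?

The minimum number of non-increasing subsequences covering a sequence equals the length of its longest strictly increasing subsequence.
LIS length is 5 (e.g. 1, 3, 5, 7, 10), so 5 piles are needed.

5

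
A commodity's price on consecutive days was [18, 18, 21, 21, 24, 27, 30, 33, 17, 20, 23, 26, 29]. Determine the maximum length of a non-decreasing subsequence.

8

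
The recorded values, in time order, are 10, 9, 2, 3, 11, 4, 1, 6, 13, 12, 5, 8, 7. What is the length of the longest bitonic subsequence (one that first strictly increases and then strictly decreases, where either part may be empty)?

inc[i] = longest strictly increasing subsequence ending at i; dec[i] = longest strictly decreasing subsequence starting at i:
i:      1  2  3  4  5  6  7  8  9 10 11 12 13
a[i]:  10  9  2  3 11  4  1  6 13 12  5  8  7
inc:    1  1  1  2  3  3  1  4  5  5  4  5  5
dec:    4  3  2  2  3  2  1  2  4  3  1  2  1
Best peak at i=9 (value 13): inc=5, dec=4, length 5+4−1 = 8.

8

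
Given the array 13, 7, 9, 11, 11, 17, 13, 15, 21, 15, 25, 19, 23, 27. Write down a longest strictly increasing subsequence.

Patience tails give the LIS length; then backtrack through the dp parents:
13 → extends → [13]
7 → replaces 13 → [7]
9 → extends → [7, 9]
11 → extends → [7, 9, 11]
11 → already a tail → [7, 9, 11]
17 → extends → [7, 9, 11, 17]
13 → replaces 17 → [7, 9, 11, 13]
15 → extends → [7, 9, 11, 13, 15]
21 → extends → [7, 9, 11, 13, 15, 21]
15 → already a tail → [7, 9, 11, 13, 15, 21]
25 → extends → [7, 9, 11, 13, 15, 21, 25]
19 → replaces 21 → [7, 9, 11, 13, 15, 19, 25]
23 → replaces 25 → [7, 9, 11, 13, 15, 19, 23]
27 → extends → [7, 9, 11, 13, 15, 19, 23, 27]
Length 8; one witness is 7, 9, 11, 13, 15, 21, 25, 27.

7, 9, 11, 13, 15, 21, 25, 27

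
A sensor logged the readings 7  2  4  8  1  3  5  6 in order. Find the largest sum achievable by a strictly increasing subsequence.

Let S[i] be the best sum of a strictly increasing subsequence ending at i:
i:      1  2  3  4  5  6  7  8
a[i]:   7  2  4  8  1  3  5  6
S:      7  2  6 15  1  5 11 17
Maximum is 17 (e.g. 2 + 4 + 5 + 6).

17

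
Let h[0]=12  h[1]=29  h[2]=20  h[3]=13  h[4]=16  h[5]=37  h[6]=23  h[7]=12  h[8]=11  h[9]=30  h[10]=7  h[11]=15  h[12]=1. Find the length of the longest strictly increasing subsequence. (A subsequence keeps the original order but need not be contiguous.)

5

Let dp[i] be the length of the longest such subsequence ending at index i:
i:      0  1  2  3  4  5  6  7  8  9 10 11 12
h[i]:  12 29 20 13 16 37 23 12 11 30  7 15  1
dp:     1  2  2  2  3  4  4  1  1  5  1  3  1
Maximum dp value is 5.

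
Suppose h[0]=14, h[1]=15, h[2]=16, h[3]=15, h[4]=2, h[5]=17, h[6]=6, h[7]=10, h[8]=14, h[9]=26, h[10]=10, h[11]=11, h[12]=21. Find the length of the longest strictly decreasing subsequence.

Negate each value so 'decreasing' becomes 'increasing', then run patience tails on the negated sequence:
-14 → extends → [-14]
-15 → replaces -14 → [-15]
-16 → replaces -15 → [-16]
-15 → extends → [-16, -15]
-2 → extends → [-16, -15, -2]
-17 → replaces -16 → [-17, -15, -2]
-6 → replaces -2 → [-17, -15, -6]
-10 → replaces -6 → [-17, -15, -10]
-14 → replaces -10 → [-17, -15, -14]
-26 → replaces -17 → [-26, -15, -14]
-10 → extends → [-26, -15, -14, -10]
-11 → replaces -10 → [-26, -15, -14, -11]
-21 → replaces -15 → [-26, -21, -14, -11]
Four tails, so the longest strictly decreasing subsequence of the original has length 4.

4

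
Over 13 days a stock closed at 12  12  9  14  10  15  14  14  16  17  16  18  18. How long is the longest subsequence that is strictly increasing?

6

Track the smallest tail for each achievable length (strict):
12 → extends → [12]
12 → already a tail → [12]
9 → replaces 12 → [9]
14 → extends → [9, 14]
10 → replaces 14 → [9, 10]
15 → extends → [9, 10, 15]
14 → replaces 15 → [9, 10, 14]
14 → already a tail → [9, 10, 14]
16 → extends → [9, 10, 14, 16]
17 → extends → [9, 10, 14, 16, 17]
16 → already a tail → [9, 10, 14, 16, 17]
18 → extends → [9, 10, 14, 16, 17, 18]
18 → already a tail → [9, 10, 14, 16, 17, 18]
Six tails, so the longest strictly increasing subsequence has length 6 (e.g. 12, 14, 15, 16, 17, 18).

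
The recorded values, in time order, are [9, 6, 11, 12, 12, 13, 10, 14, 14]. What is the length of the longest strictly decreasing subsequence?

2

Negate each value so 'decreasing' becomes 'increasing', then run patience tails on the negated sequence:
-9 → extends → [-9]
-6 → extends → [-9, -6]
-11 → replaces -9 → [-11, -6]
-12 → replaces -11 → [-12, -6]
-12 → already a tail → [-12, -6]
-13 → replaces -12 → [-13, -6]
-10 → replaces -6 → [-13, -10]
-14 → replaces -13 → [-14, -10]
-14 → already a tail → [-14, -10]
Two tails, so the longest strictly decreasing subsequence of the original has length 2.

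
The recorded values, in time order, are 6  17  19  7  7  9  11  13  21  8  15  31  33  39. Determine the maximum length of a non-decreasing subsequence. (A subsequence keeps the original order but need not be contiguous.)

10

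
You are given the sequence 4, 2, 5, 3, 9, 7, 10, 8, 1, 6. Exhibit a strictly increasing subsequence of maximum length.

4, 5, 9, 10

Patience tails give the LIS length; then backtrack through the dp parents:
4 → extends → [4]
2 → replaces 4 → [2]
5 → extends → [2, 5]
3 → replaces 5 → [2, 3]
9 → extends → [2, 3, 9]
7 → replaces 9 → [2, 3, 7]
10 → extends → [2, 3, 7, 10]
8 → replaces 10 → [2, 3, 7, 8]
1 → replaces 2 → [1, 3, 7, 8]
6 → replaces 7 → [1, 3, 6, 8]
Length 4; one witness is 4, 5, 9, 10.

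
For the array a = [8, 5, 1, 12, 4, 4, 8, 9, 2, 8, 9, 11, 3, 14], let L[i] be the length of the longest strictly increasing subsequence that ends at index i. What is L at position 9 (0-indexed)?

dp[i] = 1 + max{dp[j] : j<i, a[j]<a[i]} (or 1 if no such j):
i:      0  1  2  3  4  5  6  7  8  9 10 11 12 13
a[i]:   8  5  1 12  4  4  8  9  2  8  9 11  3 14
dp:     1  1  1  2  2  2  3  4  2  3  4  5  3  6
At index 9 the value is 3.

3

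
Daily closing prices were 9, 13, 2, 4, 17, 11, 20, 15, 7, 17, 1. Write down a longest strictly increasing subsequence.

Patience tails give the LIS length; then backtrack through the dp parents:
9 → extends → [9]
13 → extends → [9, 13]
2 → replaces 9 → [2, 13]
4 → replaces 13 → [2, 4]
17 → extends → [2, 4, 17]
11 → replaces 17 → [2, 4, 11]
20 → extends → [2, 4, 11, 20]
15 → replaces 20 → [2, 4, 11, 15]
7 → replaces 11 → [2, 4, 7, 15]
17 → extends → [2, 4, 7, 15, 17]
1 → replaces 2 → [1, 4, 7, 15, 17]
Length 5; one witness is 2, 4, 11, 15, 17.

2, 4, 11, 15, 17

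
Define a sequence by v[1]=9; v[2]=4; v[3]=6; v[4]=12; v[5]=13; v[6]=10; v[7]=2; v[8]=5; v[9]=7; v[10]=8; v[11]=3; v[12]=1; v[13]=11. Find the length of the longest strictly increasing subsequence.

5

Track the smallest tail for each achievable length (strict):
9 → extends → [9]
4 → replaces 9 → [4]
6 → extends → [4, 6]
12 → extends → [4, 6, 12]
13 → extends → [4, 6, 12, 13]
10 → replaces 12 → [4, 6, 10, 13]
2 → replaces 4 → [2, 6, 10, 13]
5 → replaces 6 → [2, 5, 10, 13]
7 → replaces 10 → [2, 5, 7, 13]
8 → replaces 13 → [2, 5, 7, 8]
3 → replaces 5 → [2, 3, 7, 8]
1 → replaces 2 → [1, 3, 7, 8]
11 → extends → [1, 3, 7, 8, 11]
Five tails, so the longest strictly increasing subsequence has length 5 (e.g. 4, 6, 7, 8, 11).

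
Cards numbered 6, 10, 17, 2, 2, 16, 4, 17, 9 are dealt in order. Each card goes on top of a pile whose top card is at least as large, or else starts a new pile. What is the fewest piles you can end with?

Place each on the leftmost legal pile:
6 → new pile 1 (tops now [6])
10 → new pile 2 (tops now [6, 10])
17 → new pile 3 (tops now [6, 10, 17])
2 → pile 1 (tops now [2, 10, 17])
2 → pile 1 (tops now [2, 10, 17])
16 → pile 3 (tops now [2, 10, 16])
4 → pile 2 (tops now [2, 4, 16])
17 → new pile 4 (tops now [2, 4, 16, 17])
9 → pile 3 (tops now [2, 4, 9, 17])
Four piles.

4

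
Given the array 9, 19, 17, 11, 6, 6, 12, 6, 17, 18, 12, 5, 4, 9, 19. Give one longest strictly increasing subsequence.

9, 11, 12, 17, 18, 19

Patience tails give the LIS length; then backtrack through the dp parents:
9 → extends → [9]
19 → extends → [9, 19]
17 → replaces 19 → [9, 17]
11 → replaces 17 → [9, 11]
6 → replaces 9 → [6, 11]
6 → already a tail → [6, 11]
12 → extends → [6, 11, 12]
6 → already a tail → [6, 11, 12]
17 → extends → [6, 11, 12, 17]
18 → extends → [6, 11, 12, 17, 18]
12 → already a tail → [6, 11, 12, 17, 18]
5 → replaces 6 → [5, 11, 12, 17, 18]
4 → replaces 5 → [4, 11, 12, 17, 18]
9 → replaces 11 → [4, 9, 12, 17, 18]
19 → extends → [4, 9, 12, 17, 18, 19]
Length 6; one witness is 9, 11, 12, 17, 18, 19.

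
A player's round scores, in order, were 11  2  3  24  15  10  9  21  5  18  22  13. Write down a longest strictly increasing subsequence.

Patience tails give the LIS length; then backtrack through the dp parents:
11 → extends → [11]
2 → replaces 11 → [2]
3 → extends → [2, 3]
24 → extends → [2, 3, 24]
15 → replaces 24 → [2, 3, 15]
10 → replaces 15 → [2, 3, 10]
9 → replaces 10 → [2, 3, 9]
21 → extends → [2, 3, 9, 21]
5 → replaces 9 → [2, 3, 5, 21]
18 → replaces 21 → [2, 3, 5, 18]
22 → extends → [2, 3, 5, 18, 22]
13 → replaces 18 → [2, 3, 5, 13, 22]
Length 5; one witness is 2, 3, 15, 21, 22.

2, 3, 15, 21, 22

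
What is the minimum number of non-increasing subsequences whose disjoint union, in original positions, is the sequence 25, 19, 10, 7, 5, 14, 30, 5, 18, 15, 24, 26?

Place each on the leftmost legal pile:
25 → new pile 1 (tops now [25])
19 → pile 1 (tops now [19])
10 → pile 1 (tops now [10])
7 → pile 1 (tops now [7])
5 → pile 1 (tops now [5])
14 → new pile 2 (tops now [5, 14])
30 → new pile 3 (tops now [5, 14, 30])
5 → pile 1 (tops now [5, 14, 30])
18 → pile 3 (tops now [5, 14, 18])
15 → pile 3 (tops now [5, 14, 15])
24 → new pile 4 (tops now [5, 14, 15, 24])
26 → new pile 5 (tops now [5, 14, 15, 24, 26])
Five piles.

5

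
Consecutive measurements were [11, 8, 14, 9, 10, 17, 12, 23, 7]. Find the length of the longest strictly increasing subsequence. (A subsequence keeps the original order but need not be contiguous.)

5

Track the smallest tail for each achievable length (strict):
11 → extends → [11]
8 → replaces 11 → [8]
14 → extends → [8, 14]
9 → replaces 14 → [8, 9]
10 → extends → [8, 9, 10]
17 → extends → [8, 9, 10, 17]
12 → replaces 17 → [8, 9, 10, 12]
23 → extends → [8, 9, 10, 12, 23]
7 → replaces 8 → [7, 9, 10, 12, 23]
Five tails, so the longest strictly increasing subsequence has length 5 (e.g. 8, 9, 10, 17, 23).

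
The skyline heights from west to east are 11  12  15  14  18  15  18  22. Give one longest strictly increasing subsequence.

Patience tails give the LIS length; then backtrack through the dp parents:
11 → extends → [11]
12 → extends → [11, 12]
15 → extends → [11, 12, 15]
14 → replaces 15 → [11, 12, 14]
18 → extends → [11, 12, 14, 18]
15 → replaces 18 → [11, 12, 14, 15]
18 → extends → [11, 12, 14, 15, 18]
22 → extends → [11, 12, 14, 15, 18, 22]
Length 6; one witness is 11, 12, 14, 15, 18, 22.

11, 12, 14, 15, 18, 22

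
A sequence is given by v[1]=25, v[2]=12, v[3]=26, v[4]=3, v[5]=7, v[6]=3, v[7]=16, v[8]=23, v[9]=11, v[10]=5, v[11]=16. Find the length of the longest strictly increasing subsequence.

Track the smallest tail for each achievable length (strict):
25 → extends → [25]
12 → replaces 25 → [12]
26 → extends → [12, 26]
3 → replaces 12 → [3, 26]
7 → replaces 26 → [3, 7]
3 → already a tail → [3, 7]
16 → extends → [3, 7, 16]
23 → extends → [3, 7, 16, 23]
11 → replaces 16 → [3, 7, 11, 23]
5 → replaces 7 → [3, 5, 11, 23]
16 → replaces 23 → [3, 5, 11, 16]
Four tails, so the longest strictly increasing subsequence has length 4 (e.g. 3, 7, 16, 23).

4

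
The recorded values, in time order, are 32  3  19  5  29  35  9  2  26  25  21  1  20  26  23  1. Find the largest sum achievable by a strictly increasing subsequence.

Let S[i] be the best sum of a strictly increasing subsequence ending at i:
i:      1  2  3  4  5  6  7  8  9 10 11 12 13 14 15 16
a[i]:  32  3 19  5 29 35  9  2 26 25 21  1 20 26 23  1
S:     32  3 22  8 51 86 17  2 48 47 43  1 42 73 66  1
Maximum is 86 (e.g. 3 + 19 + 29 + 35).

86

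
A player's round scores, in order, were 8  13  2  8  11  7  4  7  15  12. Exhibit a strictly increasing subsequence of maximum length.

Patience tails give the LIS length; then backtrack through the dp parents:
8 → extends → [8]
13 → extends → [8, 13]
2 → replaces 8 → [2, 13]
8 → replaces 13 → [2, 8]
11 → extends → [2, 8, 11]
7 → replaces 8 → [2, 7, 11]
4 → replaces 7 → [2, 4, 11]
7 → replaces 11 → [2, 4, 7]
15 → extends → [2, 4, 7, 15]
12 → replaces 15 → [2, 4, 7, 12]
Length 4; one witness is 2, 8, 11, 15.

2, 8, 11, 15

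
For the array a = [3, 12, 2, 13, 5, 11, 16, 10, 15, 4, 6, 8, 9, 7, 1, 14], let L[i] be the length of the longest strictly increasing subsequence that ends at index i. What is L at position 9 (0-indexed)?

dp[i] = 1 + max{dp[j] : j<i, a[j]<a[i]} (or 1 if no such j):
i:      0  1  2  3  4  5  6  7  8  9 10 11 12 13 14 15
a[i]:   3 12  2 13  5 11 16 10 15  4  6  8  9  7  1 14
dp:     1  2  1  3  2  3  4  3  4  2  3  4  5  4  1  6
At index 9 the value is 2.

2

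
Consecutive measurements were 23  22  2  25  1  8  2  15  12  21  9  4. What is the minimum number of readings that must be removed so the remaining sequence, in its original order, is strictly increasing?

Fewest deletions = n − (longest strictly increasing subsequence).
Patience tails:
23 → extends → [23]
22 → replaces 23 → [22]
2 → replaces 22 → [2]
25 → extends → [2, 25]
1 → replaces 2 → [1, 25]
8 → replaces 25 → [1, 8]
2 → replaces 8 → [1, 2]
15 → extends → [1, 2, 15]
12 → replaces 15 → [1, 2, 12]
21 → extends → [1, 2, 12, 21]
9 → replaces 12 → [1, 2, 9, 21]
4 → replaces 9 → [1, 2, 4, 21]
Longest strictly increasing subsequence has length 4, so deletions = 12 − 4 = 8.

8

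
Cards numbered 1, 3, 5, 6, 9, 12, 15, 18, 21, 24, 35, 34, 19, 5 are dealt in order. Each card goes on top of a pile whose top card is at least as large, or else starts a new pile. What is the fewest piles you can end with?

11

Place each on the leftmost legal pile:
1 → new pile 1 (tops now [1])
3 → new pile 2 (tops now [1, 3])
5 → new pile 3 (tops now [1, 3, 5])
6 → new pile 4 (tops now [1, 3, 5, 6])
9 → new pile 5 (tops now [1, 3, 5, 6, 9])
12 → new pile 6 (tops now [1, 3, 5, 6, 9, 12])
15 → new pile 7 (tops now [1, 3, 5, 6, 9, 12, 15])
18 → new pile 8 (tops now [1, 3, 5, 6, 9, 12, 15, 18])
21 → new pile 9 (tops now [1, 3, 5, 6, 9, 12, 15, 18, 21])
24 → new pile 10 (tops now [1, 3, 5, 6, 9, 12, 15, 18, 21, 24])
35 → new pile 11 (tops now [1, 3, 5, 6, 9, 12, 15, 18, 21, 24, 35])
34 → pile 11 (tops now [1, 3, 5, 6, 9, 12, 15, 18, 21, 24, 34])
19 → pile 9 (tops now [1, 3, 5, 6, 9, 12, 15, 18, 19, 24, 34])
5 → pile 3 (tops now [1, 3, 5, 6, 9, 12, 15, 18, 19, 24, 34])
Eleven piles.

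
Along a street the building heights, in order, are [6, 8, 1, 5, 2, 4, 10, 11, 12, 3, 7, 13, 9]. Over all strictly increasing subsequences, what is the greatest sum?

60

Let S[i] be the best sum of a strictly increasing subsequence ending at i:
i:      1  2  3  4  5  6  7  8  9 10 11 12 13
a[i]:   6  8  1  5  2  4 10 11 12  3  7 13  9
S:      6 14  1  6  3  7 24 35 47  6 14 60 23
Maximum is 60 (e.g. 6 + 8 + 10 + 11 + 12 + 13).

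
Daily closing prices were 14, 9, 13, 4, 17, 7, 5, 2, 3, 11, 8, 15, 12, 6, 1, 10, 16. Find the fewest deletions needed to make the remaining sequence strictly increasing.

12

Fewest deletions = n − (longest strictly increasing subsequence).
Patience tails:
14 → extends → [14]
9 → replaces 14 → [9]
13 → extends → [9, 13]
4 → replaces 9 → [4, 13]
17 → extends → [4, 13, 17]
7 → replaces 13 → [4, 7, 17]
5 → replaces 7 → [4, 5, 17]
2 → replaces 4 → [2, 5, 17]
3 → replaces 5 → [2, 3, 17]
11 → replaces 17 → [2, 3, 11]
8 → replaces 11 → [2, 3, 8]
15 → extends → [2, 3, 8, 15]
12 → replaces 15 → [2, 3, 8, 12]
6 → replaces 8 → [2, 3, 6, 12]
1 → replaces 2 → [1, 3, 6, 12]
10 → replaces 12 → [1, 3, 6, 10]
16 → extends → [1, 3, 6, 10, 16]
Longest strictly increasing subsequence has length 5, so deletions = 17 − 5 = 12.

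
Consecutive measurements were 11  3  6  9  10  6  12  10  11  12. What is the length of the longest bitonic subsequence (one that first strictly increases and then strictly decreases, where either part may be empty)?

inc[i] = longest strictly increasing subsequence ending at i; dec[i] = longest strictly decreasing subsequence starting at i:
i:      1  2  3  4  5  6  7  8  9 10
a[i]:  11  3  6  9 10  6 12 10 11 12
inc:    1  1  2  3  4  2  5  4  5  6
dec:    3  1  1  2  2  1  2  1  1  1
Best peak at i=7 (value 12): inc=5, dec=2, length 5+2−1 = 6.

6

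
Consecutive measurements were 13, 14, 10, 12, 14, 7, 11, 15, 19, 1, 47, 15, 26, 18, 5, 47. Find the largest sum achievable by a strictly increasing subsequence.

Let S[i] be the best sum of a strictly increasing subsequence ending at i:
i:       1   2   3   4   5   6   7   8   9  10  11  12  13  14  15  16
a[i]:   13  14  10  12  14   7  11  15  19   1  47  15  26  18   5  47
S:      13  27  10  22  36   7  21  51  70   1 117  51  96  69   6 143
Maximum is 143 (e.g. 10 + 12 + 14 + 15 + 19 + 26 + 47).

143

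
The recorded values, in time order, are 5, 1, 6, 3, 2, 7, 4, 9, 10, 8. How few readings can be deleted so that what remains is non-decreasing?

Fewest deletions = n − (longest non-decreasing subsequence).
Patience tails:
5 → extends → [5]
1 → replaces 5 → [1]
6 → extends → [1, 6]
3 → replaces 6 → [1, 3]
2 → replaces 3 → [1, 2]
7 → extends → [1, 2, 7]
4 → replaces 7 → [1, 2, 4]
9 → extends → [1, 2, 4, 9]
10 → extends → [1, 2, 4, 9, 10]
8 → replaces 9 → [1, 2, 4, 8, 10]
Longest non-decreasing subsequence has length 5, so deletions = 10 − 5 = 5.

5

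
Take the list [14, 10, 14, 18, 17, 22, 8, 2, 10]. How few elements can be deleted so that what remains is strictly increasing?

Fewest deletions = n − (longest strictly increasing subsequence).
Patience tails:
14 → extends → [14]
10 → replaces 14 → [10]
14 → extends → [10, 14]
18 → extends → [10, 14, 18]
17 → replaces 18 → [10, 14, 17]
22 → extends → [10, 14, 17, 22]
8 → replaces 10 → [8, 14, 17, 22]
2 → replaces 8 → [2, 14, 17, 22]
10 → replaces 14 → [2, 10, 17, 22]
Longest strictly increasing subsequence has length 4, so deletions = 9 − 4 = 5.

5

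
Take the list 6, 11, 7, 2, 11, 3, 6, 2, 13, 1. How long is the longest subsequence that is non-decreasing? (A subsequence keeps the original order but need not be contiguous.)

4

Let dp[i] be the length of the longest such subsequence ending at index i:
i:      1  2  3  4  5  6  7  8  9 10
a[i]:   6 11  7  2 11  3  6  2 13  1
dp:     1  2  2  1  3  2  3  2  4  1
Maximum dp value is 4.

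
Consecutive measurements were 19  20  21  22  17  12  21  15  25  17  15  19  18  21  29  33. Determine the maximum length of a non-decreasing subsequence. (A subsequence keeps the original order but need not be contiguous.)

Let dp[i] be the length of the longest such subsequence ending at index i:
i:      1  2  3  4  5  6  7  8  9 10 11 12 13 14 15 16
a[i]:  19 20 21 22 17 12 21 15 25 17 15 19 18 21 29 33
dp:     1  2  3  4  1  1  4  2  5  3  3  4  4  5  6  7
Maximum dp value is 7.

7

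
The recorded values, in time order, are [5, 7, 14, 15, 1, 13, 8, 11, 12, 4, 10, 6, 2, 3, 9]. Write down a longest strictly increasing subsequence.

5, 7, 8, 11, 12

Patience tails give the LIS length; then backtrack through the dp parents:
5 → extends → [5]
7 → extends → [5, 7]
14 → extends → [5, 7, 14]
15 → extends → [5, 7, 14, 15]
1 → replaces 5 → [1, 7, 14, 15]
13 → replaces 14 → [1, 7, 13, 15]
8 → replaces 13 → [1, 7, 8, 15]
11 → replaces 15 → [1, 7, 8, 11]
12 → extends → [1, 7, 8, 11, 12]
4 → replaces 7 → [1, 4, 8, 11, 12]
10 → replaces 11 → [1, 4, 8, 10, 12]
6 → replaces 8 → [1, 4, 6, 10, 12]
2 → replaces 4 → [1, 2, 6, 10, 12]
3 → replaces 6 → [1, 2, 3, 10, 12]
9 → replaces 10 → [1, 2, 3, 9, 12]
Length 5; one witness is 5, 7, 8, 11, 12.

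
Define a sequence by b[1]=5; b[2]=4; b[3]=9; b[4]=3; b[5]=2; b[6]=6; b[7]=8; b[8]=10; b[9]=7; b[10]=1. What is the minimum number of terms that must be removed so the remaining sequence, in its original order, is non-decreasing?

Fewest deletions = n − (longest non-decreasing subsequence).
Patience tails:
5 → extends → [5]
4 → replaces 5 → [4]
9 → extends → [4, 9]
3 → replaces 4 → [3, 9]
2 → replaces 3 → [2, 9]
6 → replaces 9 → [2, 6]
8 → extends → [2, 6, 8]
10 → extends → [2, 6, 8, 10]
7 → replaces 8 → [2, 6, 7, 10]
1 → replaces 2 → [1, 6, 7, 10]
Longest non-decreasing subsequence has length 4, so deletions = 10 − 4 = 6.

6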